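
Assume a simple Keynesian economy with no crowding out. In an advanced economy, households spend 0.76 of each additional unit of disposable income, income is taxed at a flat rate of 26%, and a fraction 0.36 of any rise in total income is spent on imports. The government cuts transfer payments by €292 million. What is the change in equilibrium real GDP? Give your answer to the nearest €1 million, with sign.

−€278 million

The transfer change shifts disposable income by −€292 million, so first-round consumption changes by c·ΔTR = 0.76 × (−€292 million) = −€221.92 million.
Expenditure multiplier = 1/(1 − c(1−t) + m) = 1/(1 − 0.76×0.74 + 0.36) = 1/0.7976 ≈ 1.254.
The transfer multiplier is c × k ≈ 0.953, so ΔY = k × (c·ΔTR) = (−€221.92 million) / 0.7976 ≈ −€278 million.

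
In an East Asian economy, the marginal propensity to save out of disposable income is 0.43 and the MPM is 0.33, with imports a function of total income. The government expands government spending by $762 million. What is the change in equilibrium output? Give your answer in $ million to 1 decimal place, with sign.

+$1,002.6 million

MPC = 1 − MPS = 1 − 0.43 = 0.57.
Government-spending multiplier = 1/(1 − c + m) = 1/(1 − 0.57 + 0.33) = 1/0.76 ≈ 1.316.
ΔY = k × ΔG = (+$762 million) / 0.76 ≈ +$1,002.6 million.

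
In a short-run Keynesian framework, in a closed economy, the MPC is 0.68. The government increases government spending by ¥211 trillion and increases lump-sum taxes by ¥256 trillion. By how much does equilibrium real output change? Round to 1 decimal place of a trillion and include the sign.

Expenditure multiplier = 1/(1 − MPC) = 1/(1 − 0.68) = 1/0.32 = 3.125.
ΔG contributes k·ΔG = (+¥211 trillion) / 0.32 ≈ +¥659.4 trillion.
ΔT of +¥256 trillion changes first-round spending by −c·ΔT = −¥174.08 trillion, contributing k·(−c·ΔT) = (−¥174.08 trillion) / 0.32 = −¥544 trillion.
Net ΔY = k(ΔG − c·ΔT) = (+¥36.92 trillion) / 0.32 ≈ +¥115.4 trillion.

+¥115.4 trillion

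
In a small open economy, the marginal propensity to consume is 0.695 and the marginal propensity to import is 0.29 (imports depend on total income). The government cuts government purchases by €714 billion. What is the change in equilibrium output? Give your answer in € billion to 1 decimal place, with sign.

Expenditure multiplier = 1/(1 − c + m) = 1/(1 − 0.695 + 0.29) = 1/0.595 ≈ 1.681.
ΔY = k × ΔG = (−€714 billion) / 0.595 = −€1,200 billion.

−€1,200.0 billion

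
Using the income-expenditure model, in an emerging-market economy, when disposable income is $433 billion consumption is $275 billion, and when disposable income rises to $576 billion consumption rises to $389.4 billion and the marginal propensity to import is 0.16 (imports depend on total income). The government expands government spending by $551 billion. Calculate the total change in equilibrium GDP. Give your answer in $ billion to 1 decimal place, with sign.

+$1,530.6 billion

MPC = ΔC/ΔYd = (389.4 − 275)/(576 − 433) = 114.4/143 = 0.8.
Government-spending multiplier = 1/(1 − c + m) = 1/(1 − 0.8 + 0.16) = 1/0.36 ≈ 2.778.
ΔY = k × ΔG = (+$551 billion) / 0.36 ≈ +$1,530.6 billion.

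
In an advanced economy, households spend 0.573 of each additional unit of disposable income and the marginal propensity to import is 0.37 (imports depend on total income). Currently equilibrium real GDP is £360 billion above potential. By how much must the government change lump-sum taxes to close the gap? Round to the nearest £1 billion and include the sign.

+£501 billion

Spending multiplier = 1/(1 − c + m) = 1/(1 − 0.573 + 0.37) = 1/0.797 ≈ 1.255.
Tax multiplier = −c·k = −0.573/0.797 ≈ −0.719. Need ΔY = −£360 billion, so ΔT = ΔY/(−c·k) = −(−£360 billion) × 0.797 / 0.573 ≈ +£501 billion.
The government should raise lump-sum taxes by £501 billion.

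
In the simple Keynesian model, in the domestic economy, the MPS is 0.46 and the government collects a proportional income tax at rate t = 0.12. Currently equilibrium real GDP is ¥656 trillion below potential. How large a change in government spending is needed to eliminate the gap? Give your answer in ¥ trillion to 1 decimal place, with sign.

MPC = 1 − MPS = 1 − 0.46 = 0.54.
Spending multiplier = 1/(1 − c(1−t)) = 1/(1 − 0.54×0.88) = 1/0.5248 ≈ 1.905.
Need ΔY = +¥656 trillion, so ΔG = ΔY/k = (+¥656 trillion) × 0.5248 ≈ +¥344.3 trillion.
The government should increase government spending by ¥344.3 trillion.

+¥344.3 trillion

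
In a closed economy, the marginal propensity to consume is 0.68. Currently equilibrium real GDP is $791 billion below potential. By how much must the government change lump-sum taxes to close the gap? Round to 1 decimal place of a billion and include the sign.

−$372.2 billion

Spending multiplier = 1/(1 − MPC) = 1/(1 − 0.68) = 1/0.32 = 3.125.
Tax multiplier = −c·k = −0.68/0.32 = −2.125. Need ΔY = +$791 billion, so ΔT = ΔY/(−c·k) = −(+$791 billion) × 0.32 / 0.68 ≈ −$372.2 billion.
The government should cut lump-sum taxes by $372.2 billion.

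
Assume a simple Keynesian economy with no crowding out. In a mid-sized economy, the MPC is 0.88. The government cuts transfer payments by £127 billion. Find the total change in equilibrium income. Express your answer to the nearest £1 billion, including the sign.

−£931 billion

The transfer change shifts disposable income by −£127 billion, so first-round consumption changes by c·ΔTR = 0.88 × (−£127 billion) = −£111.76 billion.
Expenditure multiplier = 1/(1 − MPC) = 1/(1 − 0.88) = 1/0.12 ≈ 8.333.
The transfer multiplier is c × k ≈ 7.333, so ΔY = k × (c·ΔTR) = (−£111.76 billion) / 0.12 ≈ −£931 billion.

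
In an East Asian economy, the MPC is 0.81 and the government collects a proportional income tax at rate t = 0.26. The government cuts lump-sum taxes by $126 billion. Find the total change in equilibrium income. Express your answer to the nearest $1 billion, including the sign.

A lump-sum tax change of −$126 billion shifts disposable income by +$126 billion; first-round consumption changes by −c × ΔT = −0.81 × (−$126 billion) = +$102.06 billion.
Expenditure multiplier = 1/(1 − c(1−t)) = 1/(1 − 0.81×0.74) = 1/0.4006 ≈ 2.496.
The tax multiplier is −c × k ≈ −2.022, so ΔY = k × (−c·ΔT) = (+$102.06 billion) / 0.4006 ≈ +$255 billion.

+$255 billion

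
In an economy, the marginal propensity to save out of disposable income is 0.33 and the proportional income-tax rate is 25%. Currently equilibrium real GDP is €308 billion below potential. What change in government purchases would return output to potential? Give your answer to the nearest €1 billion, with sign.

+€153 billion

MPC = 1 − MPS = 1 − 0.33 = 0.67.
Spending multiplier = 1/(1 − c(1−t)) = 1/(1 − 0.67×0.75) = 1/0.4975 ≈ 2.01.
Need ΔY = +€308 billion, so ΔG = ΔY/k = (+€308 billion) × 0.4975 ≈ +€153 billion.
The government should increase government purchases by €153 billion.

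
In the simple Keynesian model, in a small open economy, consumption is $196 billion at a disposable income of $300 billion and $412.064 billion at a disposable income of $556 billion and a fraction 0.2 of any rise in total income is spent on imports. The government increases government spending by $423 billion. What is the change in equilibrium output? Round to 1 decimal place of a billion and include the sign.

MPC = ΔC/ΔYd = (412.064 − 196)/(556 − 300) = 216.064/256 = 0.844.
Government-spending multiplier = 1/(1 − c + m) = 1/(1 − 0.844 + 0.2) = 1/0.356 ≈ 2.809.
ΔY = k × ΔG = (+$423 billion) / 0.356 ≈ +$1,188.2 billion.

+$1,188.2 billion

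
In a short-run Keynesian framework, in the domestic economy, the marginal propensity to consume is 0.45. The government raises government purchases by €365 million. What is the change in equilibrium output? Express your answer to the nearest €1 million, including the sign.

Spending multiplier = 1/(1 − MPC) = 1/(1 − 0.45) = 1/0.55 ≈ 1.818.
ΔY = k × ΔG = (+€365 million) / 0.55 ≈ +€664 million.

+€664 million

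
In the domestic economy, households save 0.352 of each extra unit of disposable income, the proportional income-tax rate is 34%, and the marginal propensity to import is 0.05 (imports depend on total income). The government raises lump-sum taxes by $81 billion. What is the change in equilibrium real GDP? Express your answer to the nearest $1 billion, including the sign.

−$84 billion

MPC = 1 − MPS = 1 − 0.352 = 0.648.
A lump-sum tax change of +$81 billion shifts disposable income by −$81 billion; first-round consumption changes by −c × ΔT = −0.648 × (+$81 billion) = −$52.488 billion.
Expenditure multiplier = 1/(1 − c(1−t) + m) = 1/(1 − 0.648×0.66 + 0.05) = 1/0.62232 ≈ 1.607.
The tax multiplier is −c × k ≈ −1.041, so ΔY = k × (−c·ΔT) = (−$52.488 billion) / 0.62232 ≈ −$84 billion.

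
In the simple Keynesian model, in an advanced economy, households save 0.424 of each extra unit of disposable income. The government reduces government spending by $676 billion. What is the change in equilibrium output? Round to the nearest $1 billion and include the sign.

−$1,594 billion

MPC = 1 − MPS = 1 − 0.424 = 0.576.
Government-spending multiplier = 1/(1 − MPC) = 1/(1 − 0.576) = 1/0.424 ≈ 2.358.
ΔY = k × ΔG = (−$676 billion) / 0.424 ≈ −$1,594 billion.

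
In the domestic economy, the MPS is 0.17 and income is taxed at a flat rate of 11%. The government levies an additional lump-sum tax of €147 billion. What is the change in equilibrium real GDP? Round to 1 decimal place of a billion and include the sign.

MPC = 1 − MPS = 1 − 0.17 = 0.83.
A lump-sum tax change of +€147 billion shifts disposable income by −€147 billion; first-round consumption changes by −c × ΔT = −0.83 × (+€147 billion) = −€122.01 billion.
Expenditure multiplier = 1/(1 − c(1−t)) = 1/(1 − 0.83×0.89) = 1/0.2613 ≈ 3.827.
The tax multiplier is −c × k ≈ −3.176, so ΔY = k × (−c·ΔT) = (−€122.01 billion) / 0.2613 ≈ −€466.9 billion.

−€466.9 billion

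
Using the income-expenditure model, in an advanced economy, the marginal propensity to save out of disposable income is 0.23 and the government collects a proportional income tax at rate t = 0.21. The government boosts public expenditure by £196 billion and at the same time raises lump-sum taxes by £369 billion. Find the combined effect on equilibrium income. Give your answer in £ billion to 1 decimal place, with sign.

−£225.0 billion

MPC = 1 − MPS = 1 − 0.23 = 0.77.
Expenditure multiplier = 1/(1 − c(1−t)) = 1/(1 − 0.77×0.79) = 1/0.3917 ≈ 2.553.
ΔG contributes k·ΔG = (+£196 billion) / 0.3917 ≈ +£500.4 billion.
ΔT of +£369 billion changes first-round spending by −c·ΔT = −£284.13 billion, contributing k·(−c·ΔT) = (−£284.13 billion) / 0.3917 ≈ −£725.4 billion.
Net ΔY = k(ΔG − c·ΔT) = (−£88.13 billion) / 0.3917 ≈ −£225 billion.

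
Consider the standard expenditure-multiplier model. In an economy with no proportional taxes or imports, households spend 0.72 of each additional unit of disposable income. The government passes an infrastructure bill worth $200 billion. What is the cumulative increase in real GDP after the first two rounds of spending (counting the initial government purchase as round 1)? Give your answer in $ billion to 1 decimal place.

Round 1 adds ΔG = $200 billion; each later round is MPC = 0.72 times the previous.
After 2 rounds: 200 + 144 = ΔG·(1 − c^2)/(1 − c) = 200 × (1 − 0.5184)/0.28 = $344 billion.

$344.0 billion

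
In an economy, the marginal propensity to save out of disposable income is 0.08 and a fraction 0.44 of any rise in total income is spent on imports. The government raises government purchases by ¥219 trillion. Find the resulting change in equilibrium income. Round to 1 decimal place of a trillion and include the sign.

+¥421.2 trillion

MPC = 1 − MPS = 1 − 0.08 = 0.92.
Expenditure multiplier = 1/(1 − c + m) = 1/(1 − 0.92 + 0.44) = 1/0.52 ≈ 1.923.
ΔY = k × ΔG = (+¥219 trillion) / 0.52 ≈ +¥421.2 trillion.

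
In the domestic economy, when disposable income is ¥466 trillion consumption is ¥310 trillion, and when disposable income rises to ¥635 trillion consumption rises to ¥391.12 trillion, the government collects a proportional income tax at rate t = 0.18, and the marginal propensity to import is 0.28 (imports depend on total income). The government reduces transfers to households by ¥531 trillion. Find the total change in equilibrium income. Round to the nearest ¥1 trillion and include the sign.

MPC = ΔC/ΔYd = (391.12 − 310)/(635 − 466) = 81.12/169 = 0.48.
The transfer change shifts disposable income by −¥531 trillion, so first-round consumption changes by c·ΔTR = 0.48 × (−¥531 trillion) = −¥254.88 trillion.
Expenditure multiplier = 1/(1 − c(1−t) + m) = 1/(1 − 0.48×0.82 + 0.28) = 1/0.8864 ≈ 1.128.
The transfer multiplier is c × k ≈ 0.542, so ΔY = k × (c·ΔTR) = (−¥254.88 trillion) / 0.8864 ≈ −¥288 trillion.

−¥288 trillion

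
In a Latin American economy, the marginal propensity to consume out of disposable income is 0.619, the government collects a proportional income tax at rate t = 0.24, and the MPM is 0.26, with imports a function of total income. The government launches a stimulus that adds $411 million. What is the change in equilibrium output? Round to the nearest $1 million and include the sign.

+$521 million

Government-spending multiplier = 1/(1 − c(1−t) + m) = 1/(1 − 0.619×0.76 + 0.26) = 1/0.78956 ≈ 1.267.
ΔY = k × ΔG = (+$411 million) / 0.78956 ≈ +$521 million.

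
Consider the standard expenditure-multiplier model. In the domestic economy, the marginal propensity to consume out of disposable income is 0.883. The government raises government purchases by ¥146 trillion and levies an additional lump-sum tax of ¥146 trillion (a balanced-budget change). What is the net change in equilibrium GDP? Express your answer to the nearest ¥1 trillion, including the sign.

+¥146 trillion

Expenditure multiplier = 1/(1 − MPC) = 1/(1 − 0.883) = 1/0.117 ≈ 8.547.
ΔG contributes k·ΔG = (+¥146 trillion) / 0.117 ≈ +¥1,247.9 trillion.
ΔT of +¥146 trillion changes first-round spending by −c·ΔT = −¥128.918 trillion, contributing k·(−c·ΔT) = (−¥128.918 trillion) / 0.117 ≈ −¥1,101.9 trillion.
With ΔG = ΔT and no other leakages, the balanced-budget multiplier is 1, so ΔY = ΔG = +¥146 trillion.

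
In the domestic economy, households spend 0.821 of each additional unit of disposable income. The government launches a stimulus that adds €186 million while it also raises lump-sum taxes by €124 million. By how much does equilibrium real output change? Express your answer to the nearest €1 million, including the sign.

Expenditure multiplier = 1/(1 − MPC) = 1/(1 − 0.821) = 1/0.179 ≈ 5.587.
ΔG contributes k·ΔG = (+€186 million) / 0.179 ≈ +€1,039.1 million.
ΔT of +€124 million changes first-round spending by −c·ΔT = −€101.804 million, contributing k·(−c·ΔT) = (−€101.804 million) / 0.179 ≈ −€568.7 million.
Net ΔY = k(ΔG − c·ΔT) = (+€84.196 million) / 0.179 ≈ +€470 million.

+€470 million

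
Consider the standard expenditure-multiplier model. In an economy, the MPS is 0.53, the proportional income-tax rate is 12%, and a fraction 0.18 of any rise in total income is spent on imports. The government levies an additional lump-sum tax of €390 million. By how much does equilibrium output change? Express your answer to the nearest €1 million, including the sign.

MPC = 1 − MPS = 1 − 0.53 = 0.47.
A lump-sum tax change of +€390 million shifts disposable income by −€390 million; first-round consumption changes by −c × ΔT = −0.47 × (+€390 million) = −€183.3 million.
Expenditure multiplier = 1/(1 − c(1−t) + m) = 1/(1 − 0.47×0.88 + 0.18) = 1/0.7664 ≈ 1.305.
The tax multiplier is −c × k ≈ −0.613, so ΔY = k × (−c·ΔT) = (−€183.3 million) / 0.7664 ≈ −€239 million.

−€239 million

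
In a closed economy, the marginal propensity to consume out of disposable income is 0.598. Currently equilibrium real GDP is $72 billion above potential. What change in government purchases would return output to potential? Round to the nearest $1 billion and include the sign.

−$29 billion

Spending multiplier = 1/(1 − MPC) = 1/(1 − 0.598) = 1/0.402 ≈ 2.488.
Need ΔY = −$72 billion, so ΔG = ΔY/k = (−$72 billion) × 0.402 ≈ −$29 billion.
The government should cut government purchases by $29 billion.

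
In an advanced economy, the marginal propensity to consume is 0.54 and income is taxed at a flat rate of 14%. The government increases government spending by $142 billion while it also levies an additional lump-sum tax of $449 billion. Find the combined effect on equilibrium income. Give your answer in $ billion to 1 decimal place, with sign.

−$187.6 billion

Expenditure multiplier = 1/(1 − c(1−t)) = 1/(1 − 0.54×0.86) = 1/0.5356 ≈ 1.867.
ΔG contributes k·ΔG = (+$142 billion) / 0.5356 ≈ +$265.1 billion.
ΔT of +$449 billion changes first-round spending by −c·ΔT = −$242.46 billion, contributing k·(−c·ΔT) = (−$242.46 billion) / 0.5356 ≈ −$452.7 billion.
Net ΔY = k(ΔG − c·ΔT) = (−$100.46 billion) / 0.5356 ≈ −$187.6 billion.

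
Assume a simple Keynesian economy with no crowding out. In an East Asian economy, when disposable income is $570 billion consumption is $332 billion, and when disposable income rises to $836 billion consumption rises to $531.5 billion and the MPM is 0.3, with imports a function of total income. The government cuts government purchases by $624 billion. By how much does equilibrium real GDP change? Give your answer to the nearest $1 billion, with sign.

−$1,135 billion

MPC = ΔC/ΔYd = (531.5 − 332)/(836 − 570) = 199.5/266 = 0.75.
Expenditure multiplier = 1/(1 − c + m) = 1/(1 − 0.75 + 0.3) = 1/0.55 ≈ 1.818.
ΔY = k × ΔG = (−$624 billion) / 0.55 ≈ −$1,135 billion.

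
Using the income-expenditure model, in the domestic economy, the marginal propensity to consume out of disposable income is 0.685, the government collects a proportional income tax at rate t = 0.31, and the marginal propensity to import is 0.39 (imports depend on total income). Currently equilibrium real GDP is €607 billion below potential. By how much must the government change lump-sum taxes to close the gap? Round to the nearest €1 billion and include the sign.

−€813 billion

Spending multiplier = 1/(1 − c(1−t) + m) = 1/(1 − 0.685×0.69 + 0.39) = 1/0.91735 ≈ 1.09.
Tax multiplier = −c·k = −0.685/0.91735 ≈ −0.747. Need ΔY = +€607 billion, so ΔT = ΔY/(−c·k) = −(+€607 billion) × 0.91735 / 0.685 ≈ −€813 billion.
The government should cut lump-sum taxes by €813 billion.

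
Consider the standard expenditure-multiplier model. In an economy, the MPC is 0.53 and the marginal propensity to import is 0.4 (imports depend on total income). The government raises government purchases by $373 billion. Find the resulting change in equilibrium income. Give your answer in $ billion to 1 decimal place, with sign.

+$428.7 billion

Expenditure multiplier = 1/(1 − c + m) = 1/(1 − 0.53 + 0.4) = 1/0.87 ≈ 1.149.
ΔY = k × ΔG = (+$373 billion) / 0.87 ≈ +$428.7 billion.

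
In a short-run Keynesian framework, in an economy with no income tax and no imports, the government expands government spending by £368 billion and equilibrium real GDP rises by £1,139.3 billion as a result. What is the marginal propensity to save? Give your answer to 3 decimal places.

Implied spending multiplier k = ΔY/ΔG = 1,139.3/368 ≈ 3.0959.
Since k = 1/(1 − MPC), MPC = 1 − 1/k = 1 − ΔG/ΔY = 1 − 368/1,139.3 ≈ 0.677.
MPS = 1 − MPC = 0.323.

0.323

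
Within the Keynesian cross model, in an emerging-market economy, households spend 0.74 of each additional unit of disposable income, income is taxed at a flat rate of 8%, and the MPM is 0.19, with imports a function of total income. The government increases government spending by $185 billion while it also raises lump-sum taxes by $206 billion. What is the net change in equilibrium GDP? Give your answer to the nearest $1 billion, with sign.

+$64 billion

Expenditure multiplier = 1/(1 − c(1−t) + m) = 1/(1 − 0.74×0.92 + 0.19) = 1/0.5092 ≈ 1.964.
ΔG contributes k·ΔG = (+$185 billion) / 0.5092 ≈ +$363.3 billion.
ΔT of +$206 billion changes first-round spending by −c·ΔT = −$152.44 billion, contributing k·(−c·ΔT) = (−$152.44 billion) / 0.5092 ≈ −$299.4 billion.
Net ΔY = k(ΔG − c·ΔT) = (+$32.56 billion) / 0.5092 ≈ +$64 billion.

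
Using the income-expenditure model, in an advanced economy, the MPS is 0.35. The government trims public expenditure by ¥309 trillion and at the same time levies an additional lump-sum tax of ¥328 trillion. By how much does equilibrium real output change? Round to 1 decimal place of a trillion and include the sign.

MPC = 1 − MPS = 1 − 0.35 = 0.65.
Expenditure multiplier = 1/(1 − MPC) = 1/(1 − 0.65) = 1/0.35 ≈ 2.857.
ΔG contributes k·ΔG = (−¥309 trillion) / 0.35 ≈ −¥882.9 trillion.
ΔT of +¥328 trillion changes first-round spending by −c·ΔT = −¥213.2 trillion, contributing k·(−c·ΔT) = (−¥213.2 trillion) / 0.35 ≈ −¥609.1 trillion.
Net ΔY = k(ΔG − c·ΔT) = (−¥522.2 trillion) / 0.35 = −¥1,492 trillion.

−¥1,492.0 trillion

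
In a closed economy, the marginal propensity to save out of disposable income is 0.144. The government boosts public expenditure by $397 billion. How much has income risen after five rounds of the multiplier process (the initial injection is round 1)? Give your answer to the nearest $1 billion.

$1,490 billion

MPC = 1 − MPS = 1 − 0.144 = 0.856.
Round 1 adds ΔG = $397 billion; each later round is MPC = 0.856 times the previous.
After 5 rounds: 397 + 339.832 + 290.896192 + 249.007140352 + 213.150112141312 = ΔG·(1 − c^5)/(1 − c) = 397 × (1 − 0.459588151115776)/0.144 ≈ $1,490 billion.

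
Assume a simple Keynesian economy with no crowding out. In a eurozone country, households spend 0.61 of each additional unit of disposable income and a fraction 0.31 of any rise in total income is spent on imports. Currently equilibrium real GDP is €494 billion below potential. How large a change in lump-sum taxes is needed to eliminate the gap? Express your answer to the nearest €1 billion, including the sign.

Spending multiplier = 1/(1 − c + m) = 1/(1 − 0.61 + 0.31) = 1/0.7 ≈ 1.429.
Tax multiplier = −c·k = −0.61/0.7 ≈ −0.871. Need ΔY = +€494 billion, so ΔT = ΔY/(−c·k) = −(+€494 billion) × 0.7 / 0.61 ≈ −€567 billion.
The government should cut lump-sum taxes by €567 billion.

−€567 billion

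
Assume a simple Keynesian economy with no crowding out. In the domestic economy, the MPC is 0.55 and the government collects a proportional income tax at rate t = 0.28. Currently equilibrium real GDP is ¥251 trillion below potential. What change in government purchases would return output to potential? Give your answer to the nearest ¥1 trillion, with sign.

Spending multiplier = 1/(1 − c(1−t)) = 1/(1 − 0.55×0.72) = 1/0.604 ≈ 1.656.
Need ΔY = +¥251 trillion, so ΔG = ΔY/k = (+¥251 trillion) × 0.604 ≈ +¥152 trillion.
The government should increase government purchases by ¥152 trillion.

+¥152 trillion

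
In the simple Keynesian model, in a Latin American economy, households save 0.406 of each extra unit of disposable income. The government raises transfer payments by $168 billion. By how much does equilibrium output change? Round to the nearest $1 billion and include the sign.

MPC = 1 − MPS = 1 − 0.406 = 0.594.
The transfer change shifts disposable income by +$168 billion, so first-round consumption changes by c·ΔTR = 0.594 × (+$168 billion) = +$99.792 billion.
Expenditure multiplier = 1/(1 − MPC) = 1/(1 − 0.594) = 1/0.406 ≈ 2.463.
The transfer multiplier is c × k ≈ 1.463, so ΔY = k × (c·ΔTR) = (+$99.792 billion) / 0.406 ≈ +$246 billion.

+$246 billion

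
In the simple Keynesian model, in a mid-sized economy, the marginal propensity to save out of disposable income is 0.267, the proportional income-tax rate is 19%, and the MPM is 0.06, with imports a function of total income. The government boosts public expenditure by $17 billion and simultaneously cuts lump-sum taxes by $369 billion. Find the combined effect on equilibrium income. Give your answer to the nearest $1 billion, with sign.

+$617 billion

MPC = 1 − MPS = 1 − 0.267 = 0.733.
Expenditure multiplier = 1/(1 − c(1−t) + m) = 1/(1 − 0.733×0.81 + 0.06) = 1/0.46627 ≈ 2.145.
ΔG contributes k·ΔG = (+$17 billion) / 0.46627 ≈ +$36.5 billion.
ΔT of −$369 billion changes first-round spending by −c·ΔT = +$270.477 billion, contributing k·(−c·ΔT) = (+$270.477 billion) / 0.46627 ≈ +$580.1 billion.
Net ΔY = k(ΔG − c·ΔT) = (+$287.477 billion) / 0.46627 ≈ +$617 billion.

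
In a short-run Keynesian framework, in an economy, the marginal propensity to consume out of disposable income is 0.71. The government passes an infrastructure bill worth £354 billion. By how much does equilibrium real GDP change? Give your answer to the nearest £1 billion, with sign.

Spending multiplier = 1/(1 − MPC) = 1/(1 − 0.71) = 1/0.29 ≈ 3.448.
ΔY = k × ΔG = (+£354 billion) / 0.29 ≈ +£1,221 billion.

+£1,221 billion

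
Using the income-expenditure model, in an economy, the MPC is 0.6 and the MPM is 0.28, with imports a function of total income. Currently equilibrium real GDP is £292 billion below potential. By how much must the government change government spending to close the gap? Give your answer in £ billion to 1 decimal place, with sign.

Spending multiplier = 1/(1 − c + m) = 1/(1 − 0.6 + 0.28) = 1/0.68 ≈ 1.471.
Need ΔY = +£292 billion, so ΔG = ΔY/k = (+£292 billion) × 0.68 ≈ +£198.6 billion.
The government should increase government spending by £198.6 billion.

+£198.6 billion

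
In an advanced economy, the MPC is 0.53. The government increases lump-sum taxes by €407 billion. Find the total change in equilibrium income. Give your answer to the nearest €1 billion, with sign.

A lump-sum tax change of +€407 billion shifts disposable income by −€407 billion; first-round consumption changes by −c × ΔT = −0.53 × (+€407 billion) = −€215.71 billion.
Expenditure multiplier = 1/(1 − MPC) = 1/(1 − 0.53) = 1/0.47 ≈ 2.128.
The tax multiplier is −c × k ≈ −1.128, so ΔY = k × (−c·ΔT) = (−€215.71 billion) / 0.47 ≈ −€459 billion.

−€459 billion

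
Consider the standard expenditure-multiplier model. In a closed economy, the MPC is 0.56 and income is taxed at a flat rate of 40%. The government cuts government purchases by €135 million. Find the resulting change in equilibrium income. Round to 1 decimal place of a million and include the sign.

−€203.3 million

Expenditure multiplier = 1/(1 − c(1−t)) = 1/(1 − 0.56×0.6) = 1/0.664 ≈ 1.506.
ΔY = k × ΔG = (−€135 million) / 0.664 ≈ −€203.3 million.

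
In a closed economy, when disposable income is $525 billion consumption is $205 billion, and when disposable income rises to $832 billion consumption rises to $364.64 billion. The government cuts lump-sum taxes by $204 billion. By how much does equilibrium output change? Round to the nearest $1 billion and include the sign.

+$221 billion

MPC = ΔC/ΔYd = (364.64 − 205)/(832 − 525) = 159.64/307 = 0.52.
A lump-sum tax change of −$204 billion shifts disposable income by +$204 billion; first-round consumption changes by −c × ΔT = −0.52 × (−$204 billion) = +$106.08 billion.
Expenditure multiplier = 1/(1 − MPC) = 1/(1 − 0.52) = 1/0.48 ≈ 2.083.
The tax multiplier is −c × k ≈ −1.083, so ΔY = k × (−c·ΔT) = (+$106.08 billion) / 0.48 = +$221 billion.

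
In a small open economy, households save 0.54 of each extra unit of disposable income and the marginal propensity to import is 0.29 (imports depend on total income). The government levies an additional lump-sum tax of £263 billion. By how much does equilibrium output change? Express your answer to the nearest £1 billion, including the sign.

MPC = 1 − MPS = 1 − 0.54 = 0.46.
A lump-sum tax change of +£263 billion shifts disposable income by −£263 billion; first-round consumption changes by −c × ΔT = −0.46 × (+£263 billion) = −£120.98 billion.
Expenditure multiplier = 1/(1 − c + m) = 1/(1 − 0.46 + 0.29) = 1/0.83 ≈ 1.205.
The tax multiplier is −c × k ≈ −0.554, so ΔY = k × (−c·ΔT) = (−£120.98 billion) / 0.83 ≈ −£146 billion.

−£146 billion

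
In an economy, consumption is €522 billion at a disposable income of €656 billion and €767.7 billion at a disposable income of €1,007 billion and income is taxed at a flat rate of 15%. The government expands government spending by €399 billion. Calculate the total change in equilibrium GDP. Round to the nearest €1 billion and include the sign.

+€985 billion

MPC = ΔC/ΔYd = (767.7 − 522)/(1,007 − 656) = 245.7/351 = 0.7.
Government-spending multiplier = 1/(1 − c(1−t)) = 1/(1 − 0.7×0.85) = 1/0.405 ≈ 2.469.
ΔY = k × ΔG = (+€399 billion) / 0.405 ≈ +€985 billion.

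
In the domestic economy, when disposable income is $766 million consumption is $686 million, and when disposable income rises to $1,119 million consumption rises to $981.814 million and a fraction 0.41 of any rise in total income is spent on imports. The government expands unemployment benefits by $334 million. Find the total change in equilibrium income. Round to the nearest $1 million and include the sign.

MPC = ΔC/ΔYd = (981.814 − 686)/(1,119 − 766) = 295.814/353 = 0.838.
The transfer change shifts disposable income by +$334 million, so first-round consumption changes by c·ΔTR = 0.838 × (+$334 million) = +$279.892 million.
Expenditure multiplier = 1/(1 − c + m) = 1/(1 − 0.838 + 0.41) = 1/0.572 ≈ 1.748.
The transfer multiplier is c × k ≈ 1.465, so ΔY = k × (c·ΔTR) = (+$279.892 million) / 0.572 ≈ +$489 million.

+$489 million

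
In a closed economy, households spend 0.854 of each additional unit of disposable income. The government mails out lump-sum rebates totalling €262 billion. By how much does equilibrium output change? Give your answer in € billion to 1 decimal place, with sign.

A lump-sum tax change of −€262 billion shifts disposable income by +€262 billion; first-round consumption changes by −c × ΔT = −0.854 × (−€262 billion) = +€223.748 billion.
Expenditure multiplier = 1/(1 − MPC) = 1/(1 − 0.854) = 1/0.146 ≈ 6.849.
The tax multiplier is −c × k ≈ −5.849, so ΔY = k × (−c·ΔT) = (+€223.748 billion) / 0.146 ≈ +€1,532.5 billion.

+€1,532.5 billion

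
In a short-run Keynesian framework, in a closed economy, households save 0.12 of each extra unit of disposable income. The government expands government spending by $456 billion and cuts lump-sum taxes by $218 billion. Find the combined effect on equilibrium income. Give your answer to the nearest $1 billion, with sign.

+$5,399 billion

MPC = 1 − MPS = 1 − 0.12 = 0.88.
Expenditure multiplier = 1/(1 − MPC) = 1/(1 − 0.88) = 1/0.12 ≈ 8.333.
ΔG contributes k·ΔG = (+$456 billion) / 0.12 = +$3,800 billion.
ΔT of −$218 billion changes first-round spending by −c·ΔT = +$191.84 billion, contributing k·(−c·ΔT) = (+$191.84 billion) / 0.12 ≈ +$1,598.7 billion.
Net ΔY = k(ΔG − c·ΔT) = (+$647.84 billion) / 0.12 ≈ +$5,399 billion.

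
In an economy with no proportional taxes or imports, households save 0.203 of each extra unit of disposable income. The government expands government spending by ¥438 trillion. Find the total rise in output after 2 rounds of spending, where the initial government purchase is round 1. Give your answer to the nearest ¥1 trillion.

MPC = 1 − MPS = 1 − 0.203 = 0.797.
Round 1 adds ΔG = ¥438 trillion; each later round is MPC = 0.797 times the previous.
After 2 rounds: 438 + 349.086 = ΔG·(1 − c^2)/(1 − c) = 438 × (1 − 0.635209)/0.203 ≈ ¥787 trillion.

¥787 trillion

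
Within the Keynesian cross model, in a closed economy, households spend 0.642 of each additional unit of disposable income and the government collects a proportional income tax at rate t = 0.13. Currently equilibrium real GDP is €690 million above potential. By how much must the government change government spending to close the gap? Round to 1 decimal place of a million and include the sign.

Spending multiplier = 1/(1 − c(1−t)) = 1/(1 − 0.642×0.87) = 1/0.44146 ≈ 2.265.
Need ΔY = −€690 million, so ΔG = ΔY/k = (−€690 million) × 0.44146 ≈ −€304.6 million.
The government should cut government spending by €304.6 million.

−€304.6 million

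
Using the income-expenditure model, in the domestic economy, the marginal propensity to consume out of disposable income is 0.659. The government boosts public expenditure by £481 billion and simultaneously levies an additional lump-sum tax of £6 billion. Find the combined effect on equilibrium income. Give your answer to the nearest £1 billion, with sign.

Expenditure multiplier = 1/(1 − MPC) = 1/(1 − 0.659) = 1/0.341 ≈ 2.933.
ΔG contributes k·ΔG = (+£481 billion) / 0.341 ≈ +£1,410.6 billion.
ΔT of +£6 billion changes first-round spending by −c·ΔT = −£3.954 billion, contributing k·(−c·ΔT) = (−£3.954 billion) / 0.341 ≈ −£11.6 billion.
Net ΔY = k(ΔG − c·ΔT) = (+£477.046 billion) / 0.341 ≈ +£1,399 billion.

+£1,399 billion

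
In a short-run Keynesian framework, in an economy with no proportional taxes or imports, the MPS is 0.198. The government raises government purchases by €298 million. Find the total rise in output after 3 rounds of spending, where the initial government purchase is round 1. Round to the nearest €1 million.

MPC = 1 − MPS = 1 − 0.198 = 0.802.
Round 1 adds ΔG = €298 million; each later round is MPC = 0.802 times the previous.
After 3 rounds: 298 + 238.996 + 191.674792 = ΔG·(1 − c^3)/(1 − c) = 298 × (1 − 0.515849608)/0.198 ≈ €729 million.

€729 million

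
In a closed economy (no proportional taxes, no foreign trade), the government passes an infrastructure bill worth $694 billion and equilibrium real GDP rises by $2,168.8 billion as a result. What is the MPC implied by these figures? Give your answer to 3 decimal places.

Implied spending multiplier k = ΔY/ΔG = 2,168.8/694 ≈ 3.1251.
Since k = 1/(1 − MPC), MPC = 1 − 1/k = 1 − ΔG/ΔY = 1 − 694/2,168.8 ≈ 0.680.

0.680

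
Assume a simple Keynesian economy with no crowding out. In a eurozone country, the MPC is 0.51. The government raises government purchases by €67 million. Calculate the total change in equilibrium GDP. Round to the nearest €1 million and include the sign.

+€137 million

Government-spending multiplier = 1/(1 − MPC) = 1/(1 − 0.51) = 1/0.49 ≈ 2.041.
ΔY = k × ΔG = (+€67 million) / 0.49 ≈ +€137 million.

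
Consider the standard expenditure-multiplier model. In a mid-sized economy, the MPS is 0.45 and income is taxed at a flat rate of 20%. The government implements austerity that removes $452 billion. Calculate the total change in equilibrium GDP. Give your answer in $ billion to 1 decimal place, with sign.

−$807.1 billion

MPC = 1 − MPS = 1 − 0.45 = 0.55.
Expenditure multiplier = 1/(1 − c(1−t)) = 1/(1 − 0.55×0.8) = 1/0.56 ≈ 1.786.
ΔY = k × ΔG = (−$452 billion) / 0.56 ≈ −$807.1 billion.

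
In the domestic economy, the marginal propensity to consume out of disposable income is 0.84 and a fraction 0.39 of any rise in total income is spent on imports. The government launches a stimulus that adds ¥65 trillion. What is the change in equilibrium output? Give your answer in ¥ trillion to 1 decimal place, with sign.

Expenditure multiplier = 1/(1 − c + m) = 1/(1 − 0.84 + 0.39) = 1/0.55 ≈ 1.818.
ΔY = k × ΔG = (+¥65 trillion) / 0.55 ≈ +¥118.2 trillion.

+¥118.2 trillion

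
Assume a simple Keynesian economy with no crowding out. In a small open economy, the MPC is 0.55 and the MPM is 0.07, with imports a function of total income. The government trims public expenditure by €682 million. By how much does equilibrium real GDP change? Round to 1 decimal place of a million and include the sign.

Spending multiplier = 1/(1 − c + m) = 1/(1 − 0.55 + 0.07) = 1/0.52 ≈ 1.923.
ΔY = k × ΔG = (−€682 million) / 0.52 ≈ −€1,311.5 million.

−€1,311.5 million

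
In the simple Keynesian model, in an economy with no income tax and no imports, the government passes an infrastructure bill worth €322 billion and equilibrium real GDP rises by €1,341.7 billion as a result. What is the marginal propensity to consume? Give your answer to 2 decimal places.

0.76

Implied spending multiplier k = ΔY/ΔG = 1,341.7/322 ≈ 4.1668.
Since k = 1/(1 − MPC), MPC = 1 − 1/k = 1 − ΔG/ΔY = 1 − 322/1,341.7 ≈ 0.76.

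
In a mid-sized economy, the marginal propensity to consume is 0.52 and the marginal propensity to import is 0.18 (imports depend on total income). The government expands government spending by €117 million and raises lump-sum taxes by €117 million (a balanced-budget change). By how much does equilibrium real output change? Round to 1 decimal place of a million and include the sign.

Expenditure multiplier = 1/(1 − c + m) = 1/(1 − 0.52 + 0.18) = 1/0.66 ≈ 1.515.
ΔG contributes k·ΔG = (+€117 million) / 0.66 ≈ +€177.3 million.
ΔT of +€117 million changes first-round spending by −c·ΔT = −€60.84 million, contributing k·(−c·ΔT) = (−€60.84 million) / 0.66 ≈ −€92.2 million.
Net ΔY = k(ΔG − c·ΔT) = (+€56.16 million) / 0.66 ≈ +€85.1 million.

+€85.1 million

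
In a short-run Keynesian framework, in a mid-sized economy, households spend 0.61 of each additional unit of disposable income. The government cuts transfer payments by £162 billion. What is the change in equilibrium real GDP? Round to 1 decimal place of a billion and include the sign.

−£253.4 billion

The transfer change shifts disposable income by −£162 billion, so first-round consumption changes by c·ΔTR = 0.61 × (−£162 billion) = −£98.82 billion.
Expenditure multiplier = 1/(1 − MPC) = 1/(1 − 0.61) = 1/0.39 ≈ 2.564.
The transfer multiplier is c × k ≈ 1.564, so ΔY = k × (c·ΔTR) = (−£98.82 billion) / 0.39 ≈ −£253.4 billion.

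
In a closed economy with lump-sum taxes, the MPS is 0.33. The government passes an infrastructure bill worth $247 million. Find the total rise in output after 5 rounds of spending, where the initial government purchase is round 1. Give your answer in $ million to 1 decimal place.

MPC = 1 − MPS = 1 − 0.33 = 0.67.
Round 1 adds ΔG = $247 million; each later round is MPC = 0.67 times the previous.
After 5 rounds: 247 + 165.49 + 110.8783 + 74.288461 + 49.77326887 = ΔG·(1 − c^5)/(1 − c) = 247 × (1 − 0.1350125107)/0.33 ≈ $647.4 million.

$647.4 million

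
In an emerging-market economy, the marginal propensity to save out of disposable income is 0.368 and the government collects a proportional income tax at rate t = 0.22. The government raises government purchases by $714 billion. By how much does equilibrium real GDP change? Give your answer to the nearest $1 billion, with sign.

+$1,408 billion

MPC = 1 − MPS = 1 − 0.368 = 0.632.
Spending multiplier = 1/(1 − c(1−t)) = 1/(1 − 0.632×0.78) = 1/0.50704 ≈ 1.972.
ΔY = k × ΔG = (+$714 billion) / 0.50704 ≈ +$1,408 billion.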